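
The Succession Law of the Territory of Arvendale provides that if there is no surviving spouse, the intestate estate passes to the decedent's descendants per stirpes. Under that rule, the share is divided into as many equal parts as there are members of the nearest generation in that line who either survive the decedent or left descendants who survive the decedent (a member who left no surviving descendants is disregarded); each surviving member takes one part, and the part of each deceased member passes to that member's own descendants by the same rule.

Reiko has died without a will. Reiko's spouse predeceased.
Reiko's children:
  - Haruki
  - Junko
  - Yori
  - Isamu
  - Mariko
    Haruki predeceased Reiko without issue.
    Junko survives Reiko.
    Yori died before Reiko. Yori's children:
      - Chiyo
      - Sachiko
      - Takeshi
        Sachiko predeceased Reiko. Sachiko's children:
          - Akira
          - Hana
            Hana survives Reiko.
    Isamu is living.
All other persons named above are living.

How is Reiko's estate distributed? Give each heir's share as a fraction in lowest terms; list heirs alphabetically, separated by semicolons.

There is no surviving spouse, so the entire estate passes to Reiko's descendants per stirpes.
Haruki left no surviving issue, so that branch lapses and is disregarded.
The estate is divided into 4 equal shares of 1/4 among Junko, Yori, Isamu, Mariko.
Junko is living and takes 1/4.
Yori predeceased; the 1/4 allotted to Yori's branch passes to Yori's issue by representation.
The 1/4 is divided into 3 equal shares of 1/12 among Chiyo, Sachiko, Takeshi.
Chiyo is living and takes 1/12.
Sachiko predeceased; the 1/12 allotted to Sachiko's branch passes to Sachiko's issue by representation.
The 1/12 is divided into 2 equal shares of 1/24 among Akira, Hana.
Akira is living and takes 1/24.
Hana is living and takes 1/24.
Takeshi is living and takes 1/12.
Isamu is living and takes 1/4.
Mariko is living and takes 1/4.

Akira 1/24; Chiyo 1/12; Hana 1/24; Isamu 1/4; Junko 1/4; Mariko 1/4; Takeshi 1/12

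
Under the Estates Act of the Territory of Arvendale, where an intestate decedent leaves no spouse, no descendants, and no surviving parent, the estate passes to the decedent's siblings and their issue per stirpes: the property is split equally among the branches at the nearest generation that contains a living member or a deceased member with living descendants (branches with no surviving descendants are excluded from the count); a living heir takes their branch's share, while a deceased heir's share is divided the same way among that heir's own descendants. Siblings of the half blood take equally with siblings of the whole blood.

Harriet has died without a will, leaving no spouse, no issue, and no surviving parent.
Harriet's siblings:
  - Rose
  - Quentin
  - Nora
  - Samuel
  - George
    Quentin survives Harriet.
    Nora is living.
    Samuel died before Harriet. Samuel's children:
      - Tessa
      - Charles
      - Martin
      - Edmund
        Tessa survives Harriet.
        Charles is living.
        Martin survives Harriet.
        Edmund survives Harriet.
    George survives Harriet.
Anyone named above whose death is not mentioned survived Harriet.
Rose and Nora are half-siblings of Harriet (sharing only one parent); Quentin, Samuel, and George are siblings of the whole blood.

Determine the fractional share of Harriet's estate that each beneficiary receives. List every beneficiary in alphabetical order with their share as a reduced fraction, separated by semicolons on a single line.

Charles 1/20; Edmund 1/20; George 1/5; Martin 1/20; Nora 1/5; Quentin 1/5; Rose 1/5; Tessa 1/20

No spouse, descendants, or parent survives, so the estate passes to Harriet's siblings per stirpes.
Half-blood and whole-blood siblings take equally under the stated rule.
The estate is divided into 5 equal shares of 1/5 among Rose, Quentin, Nora, Samuel, George.
Rose is living and takes 1/5.
Quentin is living and takes 1/5.
Nora is living and takes 1/5.
Samuel predeceased; the 1/5 allotted to Samuel's branch passes to Samuel's issue by representation.
The 1/5 is divided into 4 equal shares of 1/20 among Tessa, Charles, Martin, Edmund.
Tessa is living and takes 1/20.
Charles is living and takes 1/20.
Martin is living and takes 1/20.
Edmund is living and takes 1/20.
George is living and takes 1/5.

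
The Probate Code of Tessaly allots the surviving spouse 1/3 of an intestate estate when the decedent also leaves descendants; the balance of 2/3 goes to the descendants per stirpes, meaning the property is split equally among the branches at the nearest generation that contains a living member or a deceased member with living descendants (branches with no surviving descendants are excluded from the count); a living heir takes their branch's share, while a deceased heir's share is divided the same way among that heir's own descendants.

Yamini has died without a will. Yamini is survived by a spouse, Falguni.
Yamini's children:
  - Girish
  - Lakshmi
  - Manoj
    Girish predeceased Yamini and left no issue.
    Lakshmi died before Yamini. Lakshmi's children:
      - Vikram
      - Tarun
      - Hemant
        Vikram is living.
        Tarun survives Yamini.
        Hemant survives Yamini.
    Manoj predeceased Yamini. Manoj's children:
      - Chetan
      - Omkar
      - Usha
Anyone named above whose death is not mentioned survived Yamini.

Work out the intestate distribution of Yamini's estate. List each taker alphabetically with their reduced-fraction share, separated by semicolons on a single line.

Chetan 1/9; Falguni 1/3; Hemant 1/9; Omkar 1/9; Tarun 1/9; Usha 1/9; Vikram 1/9

Falguni, as surviving spouse, takes 1/3.
The remaining 2/3 passes to Yamini's descendants per stirpes.
Girish left no surviving issue, so that branch lapses and is disregarded.
The 2/3 is divided into 2 equal shares of 1/3 among Lakshmi, Manoj.
Lakshmi predeceased; the 1/3 allotted to Lakshmi's branch passes to Lakshmi's issue by representation.
The 1/3 is divided into 3 equal shares of 1/9 among Vikram, Tarun, Hemant.
Vikram is living and takes 1/9.
Tarun is living and takes 1/9.
Hemant is living and takes 1/9.
Manoj predeceased; the 1/3 allotted to Manoj's branch passes to Manoj's issue by representation.
The 1/3 is divided into 3 equal shares of 1/9 among Chetan, Omkar, Usha.
Chetan is living and takes 1/9.
Omkar is living and takes 1/9.
Usha is living and takes 1/9.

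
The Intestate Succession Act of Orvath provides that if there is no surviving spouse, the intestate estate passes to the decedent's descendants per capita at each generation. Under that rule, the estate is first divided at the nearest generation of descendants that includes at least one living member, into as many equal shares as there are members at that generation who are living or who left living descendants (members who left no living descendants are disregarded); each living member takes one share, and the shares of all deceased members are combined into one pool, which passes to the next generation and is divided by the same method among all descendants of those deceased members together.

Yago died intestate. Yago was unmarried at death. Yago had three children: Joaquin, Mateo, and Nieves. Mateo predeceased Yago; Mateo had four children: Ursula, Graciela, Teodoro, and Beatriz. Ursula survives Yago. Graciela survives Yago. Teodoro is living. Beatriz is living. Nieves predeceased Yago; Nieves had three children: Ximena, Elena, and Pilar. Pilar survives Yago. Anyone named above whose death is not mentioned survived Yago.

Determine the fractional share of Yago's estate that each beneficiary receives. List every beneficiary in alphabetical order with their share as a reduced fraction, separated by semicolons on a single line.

There is no surviving spouse, so the entire estate passes to Yago's descendants per capita at each generation.
At generation 1 (Joaquin, Mateo, Nieves) there are 3 shares of (1)/3 = 1/3 each.
Living: Joaquin — each takes 1/3.
Deceased: Mateo and Nieves. Their combined 2/3 is pooled and carried to generation 2.
At generation 2 (Ursula, Graciela, Teodoro, Beatriz, Ximena, Elena, Pilar) there are 7 shares of (2/3)/7 = 2/21 each.
Living: Ursula, Graciela, Teodoro, Beatriz, Ximena, Elena, and Pilar — each takes 2/21.

Beatriz 2/21; Elena 2/21; Graciela 2/21; Joaquin 1/3; Pilar 2/21; Teodoro 2/21; Ursula 2/21; Ximena 2/21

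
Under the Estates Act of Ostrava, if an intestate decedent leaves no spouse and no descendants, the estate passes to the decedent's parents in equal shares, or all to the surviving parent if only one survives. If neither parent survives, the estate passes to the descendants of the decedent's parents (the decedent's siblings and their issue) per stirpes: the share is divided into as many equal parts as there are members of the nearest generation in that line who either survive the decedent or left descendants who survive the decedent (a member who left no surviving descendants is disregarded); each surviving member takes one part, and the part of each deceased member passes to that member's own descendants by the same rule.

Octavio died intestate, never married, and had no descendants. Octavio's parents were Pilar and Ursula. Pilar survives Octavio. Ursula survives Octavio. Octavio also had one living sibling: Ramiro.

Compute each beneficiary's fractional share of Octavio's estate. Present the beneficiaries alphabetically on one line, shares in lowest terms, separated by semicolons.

Both parents survive, so Pilar and Ursula each take 1/2. The siblings take nothing because a surviving parent has priority.

Pilar 1/2; Ursula 1/2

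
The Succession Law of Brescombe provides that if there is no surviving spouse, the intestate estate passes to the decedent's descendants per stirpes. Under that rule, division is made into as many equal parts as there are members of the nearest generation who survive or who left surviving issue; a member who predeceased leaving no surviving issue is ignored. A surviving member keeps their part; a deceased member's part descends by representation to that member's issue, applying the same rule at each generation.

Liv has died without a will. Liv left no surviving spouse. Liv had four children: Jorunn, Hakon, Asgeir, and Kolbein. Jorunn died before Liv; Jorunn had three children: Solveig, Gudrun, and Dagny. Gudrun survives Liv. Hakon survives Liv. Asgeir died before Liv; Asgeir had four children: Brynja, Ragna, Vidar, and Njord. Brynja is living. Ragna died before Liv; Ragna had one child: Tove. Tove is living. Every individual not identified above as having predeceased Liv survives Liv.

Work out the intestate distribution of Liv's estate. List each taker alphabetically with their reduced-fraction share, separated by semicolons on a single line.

There is no surviving spouse, so the entire estate passes to Liv's descendants per stirpes.
The estate is divided into 4 equal shares of 1/4 among Jorunn, Hakon, Asgeir, Kolbein.
Jorunn predeceased; the 1/4 allotted to Jorunn's branch passes to Jorunn's issue by representation.
The 1/4 is divided into 3 equal shares of 1/12 among Solveig, Gudrun, Dagny.
Solveig is living and takes 1/12.
Gudrun is living and takes 1/12.
Dagny is living and takes 1/12.
Hakon is living and takes 1/4.
Asgeir predeceased; the 1/4 allotted to Asgeir's branch passes to Asgeir's issue by representation.
The 1/4 is divided into 4 equal shares of 1/16 among Brynja, Ragna, Vidar, Njord.
Brynja is living and takes 1/16.
Ragna predeceased; the 1/16 allotted to Ragna's branch passes to Ragna's issue by representation.
Tove is the sole taker at this level and receives the full 1/16.
Vidar is living and takes 1/16.
Njord is living and takes 1/16.
Kolbein is living and takes 1/4.

Brynja 1/16; Dagny 1/12; Gudrun 1/12; Hakon 1/4; Kolbein 1/4; Njord 1/16; Solveig 1/12; Tove 1/16; Vidar 1/16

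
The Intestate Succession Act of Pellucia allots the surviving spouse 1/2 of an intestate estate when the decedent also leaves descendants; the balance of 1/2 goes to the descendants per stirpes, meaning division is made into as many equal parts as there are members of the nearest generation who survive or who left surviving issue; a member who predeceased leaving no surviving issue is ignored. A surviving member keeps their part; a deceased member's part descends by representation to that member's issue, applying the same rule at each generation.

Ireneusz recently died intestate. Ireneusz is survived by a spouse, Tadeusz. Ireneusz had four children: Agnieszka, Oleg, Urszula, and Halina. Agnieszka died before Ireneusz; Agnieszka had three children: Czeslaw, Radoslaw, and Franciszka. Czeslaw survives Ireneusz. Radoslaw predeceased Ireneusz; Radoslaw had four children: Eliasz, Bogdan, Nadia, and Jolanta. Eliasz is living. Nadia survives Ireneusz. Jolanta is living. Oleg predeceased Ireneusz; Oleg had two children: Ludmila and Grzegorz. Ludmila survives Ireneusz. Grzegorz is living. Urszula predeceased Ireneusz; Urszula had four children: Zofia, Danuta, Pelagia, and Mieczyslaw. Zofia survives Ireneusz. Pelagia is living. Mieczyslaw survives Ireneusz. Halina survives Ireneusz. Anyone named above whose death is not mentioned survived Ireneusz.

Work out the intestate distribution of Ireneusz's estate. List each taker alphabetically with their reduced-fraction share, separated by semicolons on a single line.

Tadeusz, as surviving spouse, takes 1/2.
The remaining 1/2 passes to Ireneusz's descendants per stirpes.
The 1/2 is divided into 4 equal shares of 1/8 among Agnieszka, Oleg, Urszula, Halina.
Agnieszka predeceased; the 1/8 allotted to Agnieszka's branch passes to Agnieszka's issue by representation.
The 1/8 is divided into 3 equal shares of 1/24 among Czeslaw, Radoslaw, Franciszka.
Czeslaw is living and takes 1/24.
Radoslaw predeceased; the 1/24 allotted to Radoslaw's branch passes to Radoslaw's issue by representation.
The 1/24 is divided into 4 equal shares of 1/96 among Eliasz, Bogdan, Nadia, Jolanta.
Eliasz is living and takes 1/96.
Bogdan is living and takes 1/96.
Nadia is living and takes 1/96.
Jolanta is living and takes 1/96.
Franciszka is living and takes 1/24.
Oleg predeceased; the 1/8 allotted to Oleg's branch passes to Oleg's issue by representation.
The 1/8 is divided into 2 equal shares of 1/16 among Ludmila, Grzegorz.
Ludmila is living and takes 1/16.
Grzegorz is living and takes 1/16.
Urszula predeceased; the 1/8 allotted to Urszula's branch passes to Urszula's issue by representation.
The 1/8 is divided into 4 equal shares of 1/32 among Zofia, Danuta, Pelagia, Mieczyslaw.
Zofia is living and takes 1/32.
Danuta is living and takes 1/32.
Pelagia is living and takes 1/32.
Mieczyslaw is living and takes 1/32.
Halina is living and takes 1/8.

Bogdan 1/96; Czeslaw 1/24; Danuta 1/32; Eliasz 1/96; Franciszka 1/24; Grzegorz 1/16; Halina 1/8; Jolanta 1/96; Ludmila 1/16; Mieczyslaw 1/32; Nadia 1/96; Pelagia 1/32; Tadeusz 1/2; Zofia 1/32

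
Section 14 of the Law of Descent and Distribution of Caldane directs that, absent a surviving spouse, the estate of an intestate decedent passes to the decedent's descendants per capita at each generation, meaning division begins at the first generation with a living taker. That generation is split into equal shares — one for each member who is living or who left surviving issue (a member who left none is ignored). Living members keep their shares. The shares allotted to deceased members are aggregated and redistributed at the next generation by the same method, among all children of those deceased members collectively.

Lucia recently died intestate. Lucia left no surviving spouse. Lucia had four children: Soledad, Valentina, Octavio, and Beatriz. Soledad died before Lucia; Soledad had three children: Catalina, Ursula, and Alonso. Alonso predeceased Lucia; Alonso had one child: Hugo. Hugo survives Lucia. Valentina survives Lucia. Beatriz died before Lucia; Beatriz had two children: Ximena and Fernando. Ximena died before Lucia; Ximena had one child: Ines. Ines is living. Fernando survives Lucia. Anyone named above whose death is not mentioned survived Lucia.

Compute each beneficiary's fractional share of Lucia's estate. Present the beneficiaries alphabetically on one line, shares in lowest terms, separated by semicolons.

Catalina 1/10; Fernando 1/10; Hugo 1/10; Ines 1/10; Octavio 1/4; Ursula 1/10; Valentina 1/4

There is no surviving spouse, so the entire estate passes to Lucia's descendants per capita at each generation.
At generation 1 (Soledad, Valentina, Octavio, Beatriz) there are 4 shares of (1)/4 = 1/4 each.
Living: Valentina and Octavio — each takes 1/4.
Deceased: Soledad and Beatriz. Their combined 1/2 is pooled and carried to generation 2.
At generation 2 (Catalina, Ursula, Alonso, Ximena, Fernando) there are 5 shares of (1/2)/5 = 1/10 each.
Living: Catalina, Ursula, and Fernando — each takes 1/10.
Deceased: Alonso and Ximena. Their combined 1/5 is pooled and carried to generation 3.
At generation 3 (Hugo, Ines) there are 2 shares of (1/5)/2 = 1/10 each.
Living: Hugo and Ines — each takes 1/10.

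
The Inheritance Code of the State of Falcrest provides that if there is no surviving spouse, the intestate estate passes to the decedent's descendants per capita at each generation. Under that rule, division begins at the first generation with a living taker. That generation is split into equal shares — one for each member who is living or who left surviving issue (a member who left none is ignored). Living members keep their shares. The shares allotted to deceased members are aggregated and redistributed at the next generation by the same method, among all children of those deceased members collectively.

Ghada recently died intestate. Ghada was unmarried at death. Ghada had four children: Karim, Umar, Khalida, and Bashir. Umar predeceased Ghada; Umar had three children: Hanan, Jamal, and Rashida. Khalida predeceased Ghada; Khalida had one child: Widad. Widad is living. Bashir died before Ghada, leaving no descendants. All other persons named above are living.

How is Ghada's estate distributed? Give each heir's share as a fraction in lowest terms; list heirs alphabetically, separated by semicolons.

Hanan 1/6; Jamal 1/6; Karim 1/3; Rashida 1/6; Widad 1/6

There is no surviving spouse, so the entire estate passes to Ghada's descendants per capita at each generation.
At generation 1 (Karim, Umar, Khalida) there are 3 shares of (1)/3 = 1/3 each.
Living: Karim — each takes 1/3.
Deceased: Umar and Khalida. Their combined 2/3 is pooled and carried to generation 2.
At generation 2 (Hanan, Jamal, Rashida, Widad) there are 4 shares of (2/3)/4 = 1/6 each.
Living: Hanan, Jamal, Rashida, and Widad — each takes 1/6.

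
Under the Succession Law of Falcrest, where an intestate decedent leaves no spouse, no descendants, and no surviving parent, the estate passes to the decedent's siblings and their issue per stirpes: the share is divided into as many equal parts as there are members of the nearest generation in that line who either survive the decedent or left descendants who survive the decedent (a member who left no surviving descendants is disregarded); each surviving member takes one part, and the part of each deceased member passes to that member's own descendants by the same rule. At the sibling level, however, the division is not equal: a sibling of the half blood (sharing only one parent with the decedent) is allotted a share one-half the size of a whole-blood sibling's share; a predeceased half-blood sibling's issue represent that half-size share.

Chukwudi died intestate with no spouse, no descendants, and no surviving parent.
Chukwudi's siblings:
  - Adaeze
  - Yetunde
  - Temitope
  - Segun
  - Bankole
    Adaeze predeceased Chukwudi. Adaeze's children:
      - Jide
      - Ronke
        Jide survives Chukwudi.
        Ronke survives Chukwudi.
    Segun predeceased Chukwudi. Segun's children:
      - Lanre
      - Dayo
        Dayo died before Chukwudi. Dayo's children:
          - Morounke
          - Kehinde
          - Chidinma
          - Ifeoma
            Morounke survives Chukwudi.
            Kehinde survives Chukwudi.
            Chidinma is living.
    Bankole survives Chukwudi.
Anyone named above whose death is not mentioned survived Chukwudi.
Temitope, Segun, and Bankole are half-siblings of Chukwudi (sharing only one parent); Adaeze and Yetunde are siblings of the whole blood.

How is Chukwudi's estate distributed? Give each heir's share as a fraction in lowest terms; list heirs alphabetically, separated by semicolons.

No spouse, descendants, or parent survives, so the estate passes to Chukwudi's siblings per stirpes.
Half-blood siblings count for one-half the weight of whole-blood siblings at the initial division.
Dividing 1 in proportion to weights (total weight 7/2): Adaeze (weight 1) → 2/7; Yetunde (weight 1) → 2/7; Temitope (weight 1/2) → 1/7; Segun (weight 1/2) → 1/7; Bankole (weight 1/2) → 1/7.
Adaeze predeceased; the 2/7 allotted to Adaeze's branch passes to Adaeze's issue by representation.
The 2/7 is divided into 2 equal shares of 1/7 among Jide, Ronke.
Jide is living and takes 1/7.
Ronke is living and takes 1/7.
Yetunde is living and takes 2/7.
Temitope is living and takes 1/7.
Segun predeceased; the 1/7 allotted to Segun's branch passes to Segun's issue by representation.
The 1/7 is divided into 2 equal shares of 1/14 among Lanre, Dayo.
Lanre is living and takes 1/14.
Dayo predeceased; the 1/14 allotted to Dayo's branch passes to Dayo's issue by representation.
The 1/14 is divided into 4 equal shares of 1/56 among Morounke, Kehinde, Chidinma, Ifeoma.
Morounke is living and takes 1/56.
Kehinde is living and takes 1/56.
Chidinma is living and takes 1/56.
Ifeoma is living and takes 1/56.
Bankole is living and takes 1/7.

Bankole 1/7; Chidinma 1/56; Ifeoma 1/56; Jide 1/7; Kehinde 1/56; Lanre 1/14; Morounke 1/56; Ronke 1/7; Temitope 1/7; Yetunde 2/7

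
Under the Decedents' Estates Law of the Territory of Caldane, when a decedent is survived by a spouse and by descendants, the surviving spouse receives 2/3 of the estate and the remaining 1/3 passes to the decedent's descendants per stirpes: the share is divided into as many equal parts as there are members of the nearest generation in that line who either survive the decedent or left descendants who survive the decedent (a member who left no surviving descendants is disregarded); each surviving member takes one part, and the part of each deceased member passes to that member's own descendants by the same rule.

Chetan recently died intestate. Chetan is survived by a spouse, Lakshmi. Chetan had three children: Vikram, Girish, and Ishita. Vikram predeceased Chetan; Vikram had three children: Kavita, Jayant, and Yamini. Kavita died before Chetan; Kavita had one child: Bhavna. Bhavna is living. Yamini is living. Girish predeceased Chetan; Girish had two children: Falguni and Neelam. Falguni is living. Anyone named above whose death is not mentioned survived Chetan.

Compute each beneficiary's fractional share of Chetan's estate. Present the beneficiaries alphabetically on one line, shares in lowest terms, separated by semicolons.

Lakshmi, as surviving spouse, takes 2/3.
The remaining 1/3 passes to Chetan's descendants per stirpes.
The 1/3 is divided into 3 equal shares of 1/9 among Vikram, Girish, Ishita.
Vikram predeceased; the 1/9 allotted to Vikram's branch passes to Vikram's issue by representation.
The 1/9 is divided into 3 equal shares of 1/27 among Kavita, Jayant, Yamini.
Kavita predeceased; the 1/27 allotted to Kavita's branch passes to Kavita's issue by representation.
Bhavna is the sole taker at this level and receives the full 1/27.
Jayant is living and takes 1/27.
Yamini is living and takes 1/27.
Girish predeceased; the 1/9 allotted to Girish's branch passes to Girish's issue by representation.
The 1/9 is divided into 2 equal shares of 1/18 among Falguni, Neelam.
Falguni is living and takes 1/18.
Neelam is living and takes 1/18.
Ishita is living and takes 1/9.

Bhavna 1/27; Falguni 1/18; Ishita 1/9; Jayant 1/27; Lakshmi 2/3; Neelam 1/18; Yamini 1/27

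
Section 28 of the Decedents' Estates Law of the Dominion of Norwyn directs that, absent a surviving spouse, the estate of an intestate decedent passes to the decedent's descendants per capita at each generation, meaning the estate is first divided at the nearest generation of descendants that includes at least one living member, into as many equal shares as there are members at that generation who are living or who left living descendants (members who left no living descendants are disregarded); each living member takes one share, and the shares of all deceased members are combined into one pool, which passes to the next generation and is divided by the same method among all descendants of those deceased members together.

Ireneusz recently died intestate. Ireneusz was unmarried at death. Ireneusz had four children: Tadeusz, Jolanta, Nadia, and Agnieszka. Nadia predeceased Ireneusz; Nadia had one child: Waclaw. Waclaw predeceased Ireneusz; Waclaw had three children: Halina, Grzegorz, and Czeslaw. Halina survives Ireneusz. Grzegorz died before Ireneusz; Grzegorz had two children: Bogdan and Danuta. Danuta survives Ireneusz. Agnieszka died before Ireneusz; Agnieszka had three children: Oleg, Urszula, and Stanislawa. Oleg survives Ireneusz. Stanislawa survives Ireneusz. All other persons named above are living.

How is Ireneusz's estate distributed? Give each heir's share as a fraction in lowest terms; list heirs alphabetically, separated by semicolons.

Bogdan 1/48; Czeslaw 1/24; Danuta 1/48; Halina 1/24; Jolanta 1/4; Oleg 1/8; Stanislawa 1/8; Tadeusz 1/4; Urszula 1/8

There is no surviving spouse, so the entire estate passes to Ireneusz's descendants per capita at each generation.
At generation 1 (Tadeusz, Jolanta, Nadia, Agnieszka) there are 4 shares of (1)/4 = 1/4 each.
Living: Tadeusz and Jolanta — each takes 1/4.
Deceased: Nadia and Agnieszka. Their combined 1/2 is pooled and carried to generation 2.
At generation 2 (Waclaw, Oleg, Urszula, Stanislawa) there are 4 shares of (1/2)/4 = 1/8 each.
Living: Oleg, Urszula, and Stanislawa — each takes 1/8.
Deceased: Waclaw. That 1/8 share is carried to generation 3.
At generation 3 (Halina, Grzegorz, Czeslaw) there are 3 shares of (1/8)/3 = 1/24 each.
Living: Halina and Czeslaw — each takes 1/24.
Deceased: Grzegorz. That 1/24 share is carried to generation 4.
At generation 4 (Bogdan, Danuta) there are 2 shares of (1/24)/2 = 1/48 each.
Living: Bogdan and Danuta — each takes 1/48.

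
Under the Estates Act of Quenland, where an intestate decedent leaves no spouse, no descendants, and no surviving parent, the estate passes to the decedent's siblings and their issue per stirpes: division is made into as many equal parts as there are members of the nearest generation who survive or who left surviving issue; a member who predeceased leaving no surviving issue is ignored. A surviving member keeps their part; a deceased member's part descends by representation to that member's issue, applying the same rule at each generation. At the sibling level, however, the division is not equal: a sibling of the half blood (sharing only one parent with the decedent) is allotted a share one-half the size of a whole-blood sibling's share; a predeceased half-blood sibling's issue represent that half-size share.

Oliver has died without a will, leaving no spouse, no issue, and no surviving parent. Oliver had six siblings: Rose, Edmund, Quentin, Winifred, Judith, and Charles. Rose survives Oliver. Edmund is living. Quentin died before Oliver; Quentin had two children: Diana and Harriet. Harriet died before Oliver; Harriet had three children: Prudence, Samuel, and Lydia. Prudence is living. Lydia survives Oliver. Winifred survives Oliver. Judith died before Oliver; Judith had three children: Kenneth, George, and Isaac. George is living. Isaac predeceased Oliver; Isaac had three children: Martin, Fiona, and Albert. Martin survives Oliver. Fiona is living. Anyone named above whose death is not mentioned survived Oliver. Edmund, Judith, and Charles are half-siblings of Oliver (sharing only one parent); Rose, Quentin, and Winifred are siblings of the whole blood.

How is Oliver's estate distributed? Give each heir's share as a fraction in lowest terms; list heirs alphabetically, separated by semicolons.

Albert 1/81; Charles 1/9; Diana 1/9; Edmund 1/9; Fiona 1/81; George 1/27; Kenneth 1/27; Lydia 1/27; Martin 1/81; Prudence 1/27; Rose 2/9; Samuel 1/27; Winifred 2/9

No spouse, descendants, or parent survives, so the estate passes to Oliver's siblings per stirpes.
Half-blood siblings count for one-half the weight of whole-blood siblings at the initial division.
Dividing 1 in proportion to weights (total weight 9/2): Rose (weight 1) → 2/9; Edmund (weight 1/2) → 1/9; Quentin (weight 1) → 2/9; Winifred (weight 1) → 2/9; Judith (weight 1/2) → 1/9; Charles (weight 1/2) → 1/9.
Rose is living and takes 2/9.
Edmund is living and takes 1/9.
Quentin predeceased; the 2/9 allotted to Quentin's branch passes to Quentin's issue by representation.
The 2/9 is divided into 2 equal shares of 1/9 among Diana, Harriet.
Diana is living and takes 1/9.
Harriet predeceased; the 1/9 allotted to Harriet's branch passes to Harriet's issue by representation.
The 1/9 is divided into 3 equal shares of 1/27 among Prudence, Samuel, Lydia.
Prudence is living and takes 1/27.
Samuel is living and takes 1/27.
Lydia is living and takes 1/27.
Winifred is living and takes 2/9.
Judith predeceased; the 1/9 allotted to Judith's branch passes to Judith's issue by representation.
The 1/9 is divided into 3 equal shares of 1/27 among Kenneth, George, Isaac.
Kenneth is living and takes 1/27.
George is living and takes 1/27.
Isaac predeceased; the 1/27 allotted to Isaac's branch passes to Isaac's issue by representation.
The 1/27 is divided into 3 equal shares of 1/81 among Martin, Fiona, Albert.
Martin is living and takes 1/81.
Fiona is living and takes 1/81.
Albert is living and takes 1/81.
Charles is living and takes 1/9.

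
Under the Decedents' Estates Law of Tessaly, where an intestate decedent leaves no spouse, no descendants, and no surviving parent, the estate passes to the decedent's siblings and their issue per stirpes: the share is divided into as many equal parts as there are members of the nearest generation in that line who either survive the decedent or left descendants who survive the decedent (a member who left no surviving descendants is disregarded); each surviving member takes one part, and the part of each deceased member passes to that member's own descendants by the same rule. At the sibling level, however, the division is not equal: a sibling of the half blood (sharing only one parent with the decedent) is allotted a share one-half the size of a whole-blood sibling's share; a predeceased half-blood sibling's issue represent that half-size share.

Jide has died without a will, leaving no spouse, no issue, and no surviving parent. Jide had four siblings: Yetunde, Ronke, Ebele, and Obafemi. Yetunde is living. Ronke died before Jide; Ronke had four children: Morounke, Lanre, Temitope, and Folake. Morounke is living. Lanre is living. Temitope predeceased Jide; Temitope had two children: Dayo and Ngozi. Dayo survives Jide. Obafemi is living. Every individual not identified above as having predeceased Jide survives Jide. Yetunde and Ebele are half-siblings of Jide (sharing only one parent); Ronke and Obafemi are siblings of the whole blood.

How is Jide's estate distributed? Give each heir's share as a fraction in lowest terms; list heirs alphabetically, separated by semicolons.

Dayo 1/24; Ebele 1/6; Folake 1/12; Lanre 1/12; Morounke 1/12; Ngozi 1/24; Obafemi 1/3; Yetunde 1/6

No spouse, descendants, or parent survives, so the estate passes to Jide's siblings per stirpes.
Half-blood siblings count for one-half the weight of whole-blood siblings at the initial division.
Dividing 1 in proportion to weights (total weight 3): Yetunde (weight 1/2) → 1/6; Ronke (weight 1) → 1/3; Ebele (weight 1/2) → 1/6; Obafemi (weight 1) → 1/3.
Yetunde is living and takes 1/6.
Ronke predeceased; the 1/3 allotted to Ronke's branch passes to Ronke's issue by representation.
The 1/3 is divided into 4 equal shares of 1/12 among Morounke, Lanre, Temitope, Folake.
Morounke is living and takes 1/12.
Lanre is living and takes 1/12.
Temitope predeceased; the 1/12 allotted to Temitope's branch passes to Temitope's issue by representation.
The 1/12 is divided into 2 equal shares of 1/24 among Dayo, Ngozi.
Dayo is living and takes 1/24.
Ngozi is living and takes 1/24.
Folake is living and takes 1/12.
Ebele is living and takes 1/6.
Obafemi is living and takes 1/3.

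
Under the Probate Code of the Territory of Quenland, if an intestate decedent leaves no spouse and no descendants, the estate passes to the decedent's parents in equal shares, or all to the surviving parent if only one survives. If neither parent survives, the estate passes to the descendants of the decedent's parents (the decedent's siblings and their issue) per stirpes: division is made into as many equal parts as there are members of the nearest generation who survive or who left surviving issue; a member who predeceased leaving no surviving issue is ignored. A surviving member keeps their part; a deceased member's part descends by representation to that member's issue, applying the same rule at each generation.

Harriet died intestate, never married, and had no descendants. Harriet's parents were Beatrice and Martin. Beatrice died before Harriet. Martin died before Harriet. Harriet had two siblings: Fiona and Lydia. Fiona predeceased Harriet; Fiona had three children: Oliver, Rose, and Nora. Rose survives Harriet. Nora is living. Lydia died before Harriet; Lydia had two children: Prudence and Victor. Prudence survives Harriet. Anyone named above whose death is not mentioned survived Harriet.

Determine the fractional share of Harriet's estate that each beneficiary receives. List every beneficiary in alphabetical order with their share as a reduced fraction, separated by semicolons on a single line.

Neither parent survives and there are no descendants, so the estate passes to Harriet's siblings and their issue per stirpes.
The estate is divided into 2 equal shares of 1/2 among Fiona, Lydia.
Fiona predeceased; the 1/2 allotted to Fiona's branch passes to Fiona's issue by representation.
The 1/2 is divided into 3 equal shares of 1/6 among Oliver, Rose, Nora.
Oliver is living and takes 1/6.
Rose is living and takes 1/6.
Nora is living and takes 1/6.
Lydia predeceased; the 1/2 allotted to Lydia's branch passes to Lydia's issue by representation.
The 1/2 is divided into 2 equal shares of 1/4 among Prudence, Victor.
Prudence is living and takes 1/4.
Victor is living and takes 1/4.

Nora 1/6; Oliver 1/6; Prudence 1/4; Rose 1/6; Victor 1/4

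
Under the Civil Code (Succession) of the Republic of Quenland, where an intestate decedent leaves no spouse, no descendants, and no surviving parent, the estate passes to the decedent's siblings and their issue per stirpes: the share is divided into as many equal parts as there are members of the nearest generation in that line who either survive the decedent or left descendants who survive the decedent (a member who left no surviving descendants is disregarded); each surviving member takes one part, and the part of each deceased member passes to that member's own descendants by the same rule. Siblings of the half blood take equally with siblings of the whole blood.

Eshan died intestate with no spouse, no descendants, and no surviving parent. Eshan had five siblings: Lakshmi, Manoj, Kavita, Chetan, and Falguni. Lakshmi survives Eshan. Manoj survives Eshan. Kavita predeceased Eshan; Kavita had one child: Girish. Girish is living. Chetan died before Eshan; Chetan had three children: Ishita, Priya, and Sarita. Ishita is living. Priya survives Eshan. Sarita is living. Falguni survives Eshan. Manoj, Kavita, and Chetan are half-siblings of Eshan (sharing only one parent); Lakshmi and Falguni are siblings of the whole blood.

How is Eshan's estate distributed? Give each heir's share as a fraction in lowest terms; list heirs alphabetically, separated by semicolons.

No spouse, descendants, or parent survives, so the estate passes to Eshan's siblings per stirpes.
Half-blood and whole-blood siblings take equally under the stated rule.
The estate is divided into 5 equal shares of 1/5 among Lakshmi, Manoj, Kavita, Chetan, Falguni.
Lakshmi is living and takes 1/5.
Manoj is living and takes 1/5.
Kavita predeceased; the 1/5 allotted to Kavita's branch passes to Kavita's issue by representation.
Girish is the sole taker at this level and receives the full 1/5.
Chetan predeceased; the 1/5 allotted to Chetan's branch passes to Chetan's issue by representation.
The 1/5 is divided into 3 equal shares of 1/15 among Ishita, Priya, Sarita.
Ishita is living and takes 1/15.
Priya is living and takes 1/15.
Sarita is living and takes 1/15.
Falguni is living and takes 1/5.

Falguni 1/5; Girish 1/5; Ishita 1/15; Lakshmi 1/5; Manoj 1/5; Priya 1/15; Sarita 1/15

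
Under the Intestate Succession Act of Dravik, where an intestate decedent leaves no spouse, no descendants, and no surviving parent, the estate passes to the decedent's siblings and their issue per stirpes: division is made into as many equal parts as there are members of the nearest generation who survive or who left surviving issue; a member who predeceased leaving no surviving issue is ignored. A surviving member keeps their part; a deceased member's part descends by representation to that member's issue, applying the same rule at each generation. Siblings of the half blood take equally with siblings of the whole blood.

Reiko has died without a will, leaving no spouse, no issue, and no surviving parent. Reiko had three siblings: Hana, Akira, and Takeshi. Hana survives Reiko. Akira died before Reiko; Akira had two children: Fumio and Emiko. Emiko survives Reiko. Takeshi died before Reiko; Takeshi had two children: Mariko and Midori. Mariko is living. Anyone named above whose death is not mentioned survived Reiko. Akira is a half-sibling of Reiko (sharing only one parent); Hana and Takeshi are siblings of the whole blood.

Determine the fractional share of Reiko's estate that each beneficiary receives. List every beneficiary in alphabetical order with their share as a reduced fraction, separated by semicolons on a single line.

No spouse, descendants, or parent survives, so the estate passes to Reiko's siblings per stirpes.
Half-blood and whole-blood siblings take equally under the stated rule.
The estate is divided into 3 equal shares of 1/3 among Hana, Akira, Takeshi.
Hana is living and takes 1/3.
Akira predeceased; the 1/3 allotted to Akira's branch passes to Akira's issue by representation.
The 1/3 is divided into 2 equal shares of 1/6 among Fumio, Emiko.
Fumio is living and takes 1/6.
Emiko is living and takes 1/6.
Takeshi predeceased; the 1/3 allotted to Takeshi's branch passes to Takeshi's issue by representation.
The 1/3 is divided into 2 equal shares of 1/6 among Mariko, Midori.
Mariko is living and takes 1/6.
Midori is living and takes 1/6.

Emiko 1/6; Fumio 1/6; Hana 1/3; Mariko 1/6; Midori 1/6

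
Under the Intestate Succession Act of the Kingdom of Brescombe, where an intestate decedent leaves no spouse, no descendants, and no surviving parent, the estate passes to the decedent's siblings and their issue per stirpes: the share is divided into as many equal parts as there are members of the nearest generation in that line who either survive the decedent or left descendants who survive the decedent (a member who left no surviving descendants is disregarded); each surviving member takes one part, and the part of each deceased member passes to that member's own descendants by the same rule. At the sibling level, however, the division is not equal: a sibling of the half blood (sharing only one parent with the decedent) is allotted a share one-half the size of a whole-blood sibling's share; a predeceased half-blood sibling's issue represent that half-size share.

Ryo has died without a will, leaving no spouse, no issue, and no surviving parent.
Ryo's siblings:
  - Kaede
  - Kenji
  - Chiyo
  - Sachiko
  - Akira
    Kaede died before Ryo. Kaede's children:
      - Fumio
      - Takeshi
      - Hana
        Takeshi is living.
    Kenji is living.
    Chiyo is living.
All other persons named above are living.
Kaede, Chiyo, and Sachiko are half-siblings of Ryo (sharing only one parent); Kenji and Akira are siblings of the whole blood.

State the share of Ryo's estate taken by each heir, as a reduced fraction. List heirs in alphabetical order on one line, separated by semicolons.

No spouse, descendants, or parent survives, so the estate passes to Ryo's siblings per stirpes.
Half-blood siblings count for one-half the weight of whole-blood siblings at the initial division.
Dividing 1 in proportion to weights (total weight 7/2): Kaede (weight 1/2) → 1/7; Kenji (weight 1) → 2/7; Chiyo (weight 1/2) → 1/7; Sachiko (weight 1/2) → 1/7; Akira (weight 1) → 2/7.
Kaede predeceased; the 1/7 allotted to Kaede's branch passes to Kaede's issue by representation.
The 1/7 is divided into 3 equal shares of 1/21 among Fumio, Takeshi, Hana.
Fumio is living and takes 1/21.
Takeshi is living and takes 1/21.
Hana is living and takes 1/21.
Kenji is living and takes 2/7.
Chiyo is living and takes 1/7.
Sachiko is living and takes 1/7.
Akira is living and takes 2/7.

Akira 2/7; Chiyo 1/7; Fumio 1/21; Hana 1/21; Kenji 2/7; Sachiko 1/7; Takeshi 1/21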